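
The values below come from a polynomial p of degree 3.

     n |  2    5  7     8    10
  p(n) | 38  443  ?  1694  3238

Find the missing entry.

1153

The 4 known points determine the degree-3 polynomial uniquely.
Write p(n) = an^3 + bn^2 + cn + d. Substituting each data point gives a linear system:
  8a + 4b + 2c + d = 38
  125a + 25b + 5c + d = 443
  512a + 64b + 8c + d = 1694
  1000a + 100b + 10c + d = 3238
Solving the system yields a = 3, b = 2, c = 4, d = -2.
So p(n) = 3n^3 + 2n^2 + 4n - 2.
Then p(7) = 1153.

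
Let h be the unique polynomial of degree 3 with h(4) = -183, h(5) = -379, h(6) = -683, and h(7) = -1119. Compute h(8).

Write h(u) = au^3 + bu^2 + cu + d. Substituting each data point gives a linear system:
  64a + 16b + 4c + d = -183
  125a + 25b + 5c + d = -379
  216a + 36b + 6c + d = -683
  343a + 49b + 7c + d = -1119
Solving the system yields a = -4, b = 6, c = -6, d = 1.
So h(u) = -4u³ + 6u² - 6u + 1.
Then h(8) = -1711.

-1711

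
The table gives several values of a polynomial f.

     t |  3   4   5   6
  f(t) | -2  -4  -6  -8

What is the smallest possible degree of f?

Forward differences of the values at t = 3, 4, 5, 6:
  f  : -2  -4  -6  -8
  Δ  : -2  -2  -2
  Δ^2: 0  0
  Δ^3: 0
The first differences are constant (-2) and nonzero, while all higher differences vanish, so the minimal degree is 1.

1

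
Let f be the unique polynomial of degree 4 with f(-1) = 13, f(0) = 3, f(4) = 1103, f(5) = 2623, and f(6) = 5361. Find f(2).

85

Using the Lagrange interpolation formula with nodes -1, 0, 4, 5, 6:
  L_0(x) = x(x - 4)(x - 5)(x - 6) / 210
  L_1(x) = (x + 1)(x - 4)(x - 5)(x - 6) / -120
  L_2(x) = (x + 1)x(x - 5)(x - 6) / 40
  L_3(x) = (x + 1)x(x - 4)(x - 6) / -30
  L_4(x) = (x + 1)x(x - 4)(x - 5) / 84
Then f(x) = 13·L_0(x) + 3·L_1(x) + 1103·L_2(x) + 2623·L_3(x) + 5361·L_4(x).
Expanding and collecting terms gives f(x) = 4x^4 + 5x^2 - x + 3.
Evaluating at x = 2: f(2) = 85.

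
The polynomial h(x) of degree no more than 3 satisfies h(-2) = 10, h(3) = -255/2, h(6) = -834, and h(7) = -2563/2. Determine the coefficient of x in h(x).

Write h(x) = ax^3 + bx^2 + cx + d. Substituting each data point gives a linear system:
  -8a + 4b - 2c + d = 10
  27a + 9b + 3c + d = -255/2
  216a + 36b + 6c + d = -834
  343a + 49b + 7c + d = -2563/2
Solving the system yields a = -3, b = -5, c = -3/2, d = 3.
So h(x) = -3x^3 - 5x^2 - (3/2)x + 3.
The coefficient of x is -3/2.

-3/2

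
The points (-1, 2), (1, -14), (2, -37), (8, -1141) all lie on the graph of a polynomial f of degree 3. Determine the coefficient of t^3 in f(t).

Write f(t) = at^3 + bt^2 + ct + d. Substituting each data point gives a linear system:
  -a + b - c + d = 2
  a + b + c + d = -14
  8a + 4b + 2c + d = -37
  512a + 64b + 8c + d = -1141
Solving the system yields a = -2, b = -1, c = -6, d = -5.
So f(t) = -2t^3 - t^2 - 6t - 5.
The leading coefficient is -2.

-2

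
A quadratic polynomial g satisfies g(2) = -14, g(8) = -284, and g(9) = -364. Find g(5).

-104

Using the Lagrange interpolation formula with nodes 2, 8, 9:
  L_0(x) = (x - 8)(x - 9) / 42
  L_1(x) = (x - 2)(x - 9) / -6
  L_2(x) = (x - 2)(x - 8) / 7
Then g(x) = -14·L_0(x) - 284·L_1(x) - 364·L_2(x).
Expanding and collecting terms gives g(x) = -5x^2 + 5x - 4.
Evaluating at x = 5: g(5) = -104.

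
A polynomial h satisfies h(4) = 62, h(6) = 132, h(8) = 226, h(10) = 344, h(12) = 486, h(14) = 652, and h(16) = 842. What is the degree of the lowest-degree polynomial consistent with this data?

Forward differences of the values at x = 4, 6, 8, 10, 12, 14, 16:
  h  : 62  132  226  344  486  652  842
  Δ  : 70  94  118  142  166  190
  Δ^2: 24  24  24  24  24
  Δ^3: 0  0  0  0
  Δ^4: 0  0  0
  Δ^5: 0  0
  Δ^6: 0
The second differences are constant (24) and nonzero, while all higher differences vanish, so the minimal degree is 2.

2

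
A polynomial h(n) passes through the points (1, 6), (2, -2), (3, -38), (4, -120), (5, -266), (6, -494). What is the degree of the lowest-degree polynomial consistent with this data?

Forward differences of the values at n = 1, 2, 3, 4, 5, 6:
  h  : 6  -2  -38  -120  -266  -494
  Δ  : -8  -36  -82  -146  -228
  Δ^2: -28  -46  -64  -82
  Δ^3: -18  -18  -18
  Δ^4: 0  0
  Δ^5: 0
The third differences are constant (-18) and nonzero, while all higher differences vanish, so the minimal degree is 3.

3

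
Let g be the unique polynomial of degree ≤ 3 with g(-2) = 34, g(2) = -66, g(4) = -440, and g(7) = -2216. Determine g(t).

g(t) = -6t^3 - 3t^2 - t - 4

Write g(t) = at^3 + bt^2 + ct + d. Substituting each data point gives a linear system:
  -8a + 4b - 2c + d = 34
  8a + 4b + 2c + d = -66
  64a + 16b + 4c + d = -440
  343a + 49b + 7c + d = -2216
Solving the system yields a = -6, b = -3, c = -1, d = -4.
So g(t) = -6t³ - 3t² - t - 4.
Check: g(2) = -66. ✓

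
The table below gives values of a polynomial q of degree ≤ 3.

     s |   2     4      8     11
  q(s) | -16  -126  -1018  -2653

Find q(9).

Using the Lagrange interpolation formula with nodes 2, 4, 8, 11:
  L_0(s) = (s - 4)(s - 8)(s - 11) / -108
  L_1(s) = (s - 2)(s - 8)(s - 11) / 56
  L_2(s) = (s - 2)(s - 4)(s - 11) / -72
  L_3(s) = (s - 2)(s - 4)(s - 8) / 189
Then q(s) = -16·L_0(s) - 126·L_1(s) - 1018·L_2(s) - 2653·L_3(s).
Expanding and collecting terms gives q(s) = -2s^3 + s - 2.
Evaluating at s = 9: q(9) = -1451.

-1451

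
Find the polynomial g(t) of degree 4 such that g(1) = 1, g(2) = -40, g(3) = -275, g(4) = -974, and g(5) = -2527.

Using the Lagrange interpolation formula with nodes 1, 2, 3, 4, 5:
  L_0(t) = (t - 2)(t - 3)(t - 4)(t - 5) / 24
  L_1(t) = (t - 1)(t - 3)(t - 4)(t - 5) / -6
  L_2(t) = (t - 1)(t - 2)(t - 4)(t - 5) / 4
  L_3(t) = (t - 1)(t - 2)(t - 3)(t - 5) / -6
  L_4(t) = (t - 1)(t - 2)(t - 3)(t - 4) / 24
Then g(t) = 1·L_0(t) - 40·L_1(t) - 275·L_2(t) - 974·L_3(t) - 2527·L_4(t).
Expanding and collecting terms gives g(t) = -5t^4 + 5t^3 - 2t^2 + 5t - 2.
Check: g(1) = 1. ✓

g(t) = -5t^4 + 5t^3 - 2t^2 + 5t - 2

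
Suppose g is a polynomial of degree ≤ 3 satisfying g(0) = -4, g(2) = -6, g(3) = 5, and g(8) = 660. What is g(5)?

111

Write g(u) = au^3 + bu^2 + cu + d. Substituting each data point gives a linear system:
  d = -4
  8a + 4b + 2c + d = -6
  27a + 9b + 3c + d = 5
  512a + 64b + 8c + d = 660
Solving the system yields a = 2, b = -6, c = 3, d = -4.
So g(u) = 2u^3 - 6u^2 + 3u - 4.
Then g(5) = 111.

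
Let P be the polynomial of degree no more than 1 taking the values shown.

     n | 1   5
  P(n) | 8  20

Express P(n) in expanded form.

P(n) = 3n + 5

Write P(n) = an + b. Substituting each data point gives a linear system:
  a + b = 8
  5a + b = 20
Solving the system yields a = 3, b = 5.
So P(n) = 3n + 5.
Check: P(1) = 8. ✓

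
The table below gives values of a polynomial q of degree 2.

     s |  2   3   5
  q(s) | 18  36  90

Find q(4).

Using the Lagrange interpolation formula with nodes 2, 3, 5:
  L_0(s) = (s - 3)(s - 5) / 3
  L_1(s) = (s - 2)(s - 5) / -2
  L_2(s) = (s - 2)(s - 3) / 6
Then q(s) = 18·L_0(s) + 36·L_1(s) + 90·L_2(s).
Expanding and collecting terms gives q(s) = 3s² + 3s.
Evaluating at s = 4: q(4) = 60.

60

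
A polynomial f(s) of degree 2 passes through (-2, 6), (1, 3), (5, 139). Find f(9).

435

Write f(s) = as^2 + bs + c. Substituting each data point gives a linear system:
  4a - 2b + c = 6
  a + b + c = 3
  25a + 5b + c = 139
Solving the system yields a = 5, b = 4, c = -6.
So f(s) = 5s^2 + 4s - 6.
Then f(9) = 435.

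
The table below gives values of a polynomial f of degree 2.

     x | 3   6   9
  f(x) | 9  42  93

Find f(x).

Using the Lagrange interpolation formula with nodes 3, 6, 9:
  L_0(x) = (x - 6)(x - 9) / 18
  L_1(x) = (x - 3)(x - 9) / -9
  L_2(x) = (x - 3)(x - 6) / 18
Then f(x) = 9·L_0(x) + 42·L_1(x) + 93·L_2(x).
Expanding and collecting terms gives f(x) = x^2 + 2x - 6.
Check: f(3) = 9. ✓

f(x) = x^2 + 2x - 6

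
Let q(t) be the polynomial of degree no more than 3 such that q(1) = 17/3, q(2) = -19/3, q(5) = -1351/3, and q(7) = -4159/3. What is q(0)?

-1/3

Write q(t) = at^3 + bt^2 + ct + d. Substituting each data point gives a linear system:
  a + b + c + d = 17/3
  8a + 4b + 2c + d = -19/3
  125a + 25b + 5c + d = -1351/3
  343a + 49b + 7c + d = -4159/3
Solving the system yields a = -5, b = 6, c = 5, d = -1/3.
So q(t) = -5t³ + 6t² + 5t - 1/3.
Then q(0) = -1/3.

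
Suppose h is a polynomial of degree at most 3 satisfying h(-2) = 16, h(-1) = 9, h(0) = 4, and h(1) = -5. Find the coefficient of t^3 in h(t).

Write h(t) = at^3 + bt^2 + ct + d. Substituting each data point gives a linear system:
  -8a + 4b - 2c + d = 16
  -a + b - c + d = 9
  d = 4
  a + b + c + d = -5
Solving the system yields a = -1, b = -2, c = -6, d = 4.
So h(t) = -t^3 - 2t^2 - 6t + 4.
The leading coefficient is -1.

-1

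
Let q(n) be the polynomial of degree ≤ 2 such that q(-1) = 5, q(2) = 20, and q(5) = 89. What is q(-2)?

12

Write q(n) = an^2 + bn + c. Substituting each data point gives a linear system:
  a - b + c = 5
  4a + 2b + c = 20
  25a + 5b + c = 89
Solving the system yields a = 3, b = 2, c = 4.
So q(n) = 3n^2 + 2n + 4.
Then q(-2) = 12.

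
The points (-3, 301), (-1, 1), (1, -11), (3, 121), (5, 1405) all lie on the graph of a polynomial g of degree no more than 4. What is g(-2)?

Forward differences of the values at x = -3, -1, 1, 3, 5:
  g  : 301  1  -11  121  1405
  Δ  : -300  -12  132  1284
  Δ^2: 288  144  1152
  Δ^3: -144  1008
  Δ^4: 1152
The fourth differences are constant, confirming degree 4.
Interpolating (Newton forward form) and evaluating at x = -2 gives g(-2) = 61.

61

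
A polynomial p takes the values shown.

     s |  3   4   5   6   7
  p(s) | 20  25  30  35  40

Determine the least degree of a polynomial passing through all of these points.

1

Forward differences of the values at s = 3, 4, 5, 6, 7:
  p  : 20  25  30  35  40
  Δ  : 5  5  5  5
  Δ^2: 0  0  0
  Δ^3: 0  0
  Δ^4: 0
The first differences are constant (5) and nonzero, while all higher differences vanish, so the minimal degree is 1.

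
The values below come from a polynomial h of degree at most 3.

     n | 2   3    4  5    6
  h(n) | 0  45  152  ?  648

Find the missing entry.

The 4 known points determine the degree-3 polynomial uniquely.
Write h(n) = an^3 + bn^2 + cn + d. Substituting each data point gives a linear system:
  8a + 4b + 2c + d = 0
  27a + 9b + 3c + d = 45
  64a + 16b + 4c + d = 152
  216a + 36b + 6c + d = 648
Solving the system yields a = 4, b = -5, c = -6, d = 0.
So h(n) = 4n³ - 5n² - 6n.
Then h(5) = 345.

345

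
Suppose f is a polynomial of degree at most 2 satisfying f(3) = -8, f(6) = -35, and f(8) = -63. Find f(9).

Write f(n) = an^2 + bn + c. Substituting each data point gives a linear system:
  9a + 3b + c = -8
  36a + 6b + c = -35
  64a + 8b + c = -63
Solving the system yields a = -1, b = 0, c = 1.
So f(n) = -n^2 + 1.
Then f(9) = -80.

-80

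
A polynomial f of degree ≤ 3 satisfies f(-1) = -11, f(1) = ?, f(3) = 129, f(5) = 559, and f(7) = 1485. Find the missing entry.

The 4 known points determine the degree-3 polynomial uniquely.
Write f(t) = at^3 + bt^2 + ct + d. Substituting each data point gives a linear system:
  -a + b - c + d = -11
  27a + 9b + 3c + d = 129
  125a + 25b + 5c + d = 559
  343a + 49b + 7c + d = 1485
Solving the system yields a = 4, b = 2, c = 3, d = -6.
So f(t) = 4t³ + 2t² + 3t - 6.
Then f(1) = 3.

3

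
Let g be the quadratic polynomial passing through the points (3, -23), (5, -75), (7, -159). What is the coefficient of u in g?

6

Write g(u) = au^2 + bu + c. Substituting each data point gives a linear system:
  9a + 3b + c = -23
  25a + 5b + c = -75
  49a + 7b + c = -159
Solving the system yields a = -4, b = 6, c = -5.
So g(u) = -4u² + 6u - 5.
The coefficient of u is 6.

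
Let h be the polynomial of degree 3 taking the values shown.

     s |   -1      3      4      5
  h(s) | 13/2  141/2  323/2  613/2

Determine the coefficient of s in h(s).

-4

Write h(s) = as^3 + bs^2 + cs + d. Substituting each data point gives a linear system:
  -a + b - c + d = 13/2
  27a + 9b + 3c + d = 141/2
  64a + 16b + 4c + d = 323/2
  125a + 25b + 5c + d = 613/2
Solving the system yields a = 2, b = 3, c = -4, d = 3/2.
So h(s) = 2s³ + 3s² - 4s + 3/2.
The coefficient of s is -4.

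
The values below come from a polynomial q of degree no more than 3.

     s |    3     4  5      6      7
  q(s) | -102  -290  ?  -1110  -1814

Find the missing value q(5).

-614

The 4 known points determine the degree-3 polynomial uniquely.
Write q(s) = as^3 + bs^2 + cs + d. Substituting each data point gives a linear system:
  27a + 9b + 3c + d = -102
  64a + 16b + 4c + d = -290
  216a + 36b + 6c + d = -1110
  343a + 49b + 7c + d = -1814
Solving the system yields a = -6, b = 4, c = 6, d = 6.
So q(s) = -6s^3 + 4s^2 + 6s + 6.
Then q(5) = -614.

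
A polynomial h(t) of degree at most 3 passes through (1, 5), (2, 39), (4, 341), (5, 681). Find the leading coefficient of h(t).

Write h(t) = at^3 + bt^2 + ct + d. Substituting each data point gives a linear system:
  a + b + c + d = 5
  8a + 4b + 2c + d = 39
  64a + 16b + 4c + d = 341
  125a + 25b + 5c + d = 681
Solving the system yields a = 6, b = -3, c = 1, d = 1.
So h(t) = 6t³ - 3t² + t + 1.
The leading coefficient is 6.

6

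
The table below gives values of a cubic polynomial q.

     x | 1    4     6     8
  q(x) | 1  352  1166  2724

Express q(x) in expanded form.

Using the Lagrange interpolation formula with nodes 1, 4, 6, 8:
  L_0(x) = (x - 4)(x - 6)(x - 8) / -105
  L_1(x) = (x - 1)(x - 6)(x - 8) / 24
  L_2(x) = (x - 1)(x - 4)(x - 8) / -20
  L_3(x) = (x - 1)(x - 4)(x - 6) / 56
Then q(x) = 1·L_0(x) + 352·L_1(x) + 1166·L_2(x) + 2724·L_3(x).
Expanding and collecting terms gives q(x) = 5x³ + 3x² - 3x - 4.
Check: q(4) = 352. ✓

q(x) = 5x^3 + 3x^2 - 3x - 4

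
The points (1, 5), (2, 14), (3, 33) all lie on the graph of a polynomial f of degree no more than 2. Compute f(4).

62

Using the Lagrange interpolation formula with nodes 1, 2, 3:
  L_0(t) = (t - 2)(t - 3) / 2
  L_1(t) = (t - 1)(t - 3) / -1
  L_2(t) = (t - 1)(t - 2) / 2
Then f(t) = 5·L_0(t) + 14·L_1(t) + 33·L_2(t).
Expanding and collecting terms gives f(t) = 5t^2 - 6t + 6.
Evaluating at t = 4: f(4) = 62.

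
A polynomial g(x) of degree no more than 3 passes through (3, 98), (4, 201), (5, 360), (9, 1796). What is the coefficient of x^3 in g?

Write g(x) = ax^3 + bx^2 + cx + d. Substituting each data point gives a linear system:
  27a + 9b + 3c + d = 98
  64a + 16b + 4c + d = 201
  125a + 25b + 5c + d = 360
  729a + 81b + 9c + d = 1796
Solving the system yields a = 2, b = 4, c = 1, d = 5.
So g(x) = 2x^3 + 4x^2 + x + 5.
The leading coefficient is 2.

2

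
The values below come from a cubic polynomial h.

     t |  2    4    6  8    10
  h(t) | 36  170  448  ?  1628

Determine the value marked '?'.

918

The 4 known points determine the degree-3 polynomial uniquely.
Write h(t) = at^3 + bt^2 + ct + d. Substituting each data point gives a linear system:
  8a + 4b + 2c + d = 36
  64a + 16b + 4c + d = 170
  216a + 36b + 6c + d = 448
  1000a + 100b + 10c + d = 1628
Solving the system yields a = 1, b = 6, c = 3, d = -2.
So h(t) = t^3 + 6t^2 + 3t - 2.
Then h(8) = 918.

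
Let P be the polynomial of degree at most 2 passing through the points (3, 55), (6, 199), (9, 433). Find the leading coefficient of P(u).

Write P(u) = au^2 + bu + c. Substituting each data point gives a linear system:
  9a + 3b + c = 55
  36a + 6b + c = 199
  81a + 9b + c = 433
Solving the system yields a = 5, b = 3, c = 1.
So P(u) = 5u^2 + 3u + 1.
The leading coefficient is 5.

5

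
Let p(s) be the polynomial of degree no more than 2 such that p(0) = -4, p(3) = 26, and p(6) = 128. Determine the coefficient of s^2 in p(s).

4

Write p(s) = as^2 + bs + c. Substituting each data point gives a linear system:
  c = -4
  9a + 3b + c = 26
  36a + 6b + c = 128
Solving the system yields a = 4, b = -2, c = -4.
So p(s) = 4s² - 2s - 4.
The leading coefficient is 4.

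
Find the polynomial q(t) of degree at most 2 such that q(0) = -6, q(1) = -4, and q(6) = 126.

Write q(t) = at^2 + bt + c. Substituting each data point gives a linear system:
  c = -6
  a + b + c = -4
  36a + 6b + c = 126
Solving the system yields a = 4, b = -2, c = -6.
So q(t) = 4t^2 - 2t - 6.
Check: q(1) = -4. ✓

q(t) = 4t^2 - 2t - 6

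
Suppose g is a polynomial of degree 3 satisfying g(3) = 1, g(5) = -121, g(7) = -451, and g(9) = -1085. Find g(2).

Forward differences of the values at t = 3, 5, 7, 9:
  g  : 1  -121  -451  -1085
  Δ  : -122  -330  -634
  Δ^2: -208  -304
  Δ^3: -96
The third differences are constant, confirming degree 3.
Interpolating (Newton forward form) and evaluating at t = 2 gives g(2) = 14.

14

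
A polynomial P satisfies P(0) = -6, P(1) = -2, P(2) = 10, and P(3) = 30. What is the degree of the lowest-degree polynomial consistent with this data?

2

Forward differences of the values at t = 0, 1, 2, 3:
  P  : -6  -2  10  30
  Δ  : 4  12  20
  Δ^2: 8  8
  Δ^3: 0
The second differences are constant (8) and nonzero, while all higher differences vanish, so the minimal degree is 2.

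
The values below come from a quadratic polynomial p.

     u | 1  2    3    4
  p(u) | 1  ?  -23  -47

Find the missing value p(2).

-7

The 3 known points determine the degree-2 polynomial uniquely.
Write p(u) = au^2 + bu + c. Substituting each data point gives a linear system:
  a + b + c = 1
  9a + 3b + c = -23
  16a + 4b + c = -47
Solving the system yields a = -4, b = 4, c = 1.
So p(u) = -4u² + 4u + 1.
Then p(2) = -7.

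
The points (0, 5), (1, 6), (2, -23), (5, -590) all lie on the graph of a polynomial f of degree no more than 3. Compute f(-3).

Write f(t) = at^3 + bt^2 + ct + d. Substituting each data point gives a linear system:
  d = 5
  a + b + c + d = 6
  8a + 4b + 2c + d = -23
  125a + 25b + 5c + d = -590
Solving the system yields a = -5, b = 0, c = 6, d = 5.
So f(t) = -5t³ + 6t + 5.
Then f(-3) = 122.

122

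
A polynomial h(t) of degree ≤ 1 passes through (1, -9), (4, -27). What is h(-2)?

9

Using the Lagrange interpolation formula with nodes 1, 4:
  L_0(t) = (t - 4) / -3
  L_1(t) = (t - 1) / 3
Then h(t) = -9·L_0(t) - 27·L_1(t).
Expanding and collecting terms gives h(t) = -6t - 3.
Evaluating at t = -2: h(-2) = 9.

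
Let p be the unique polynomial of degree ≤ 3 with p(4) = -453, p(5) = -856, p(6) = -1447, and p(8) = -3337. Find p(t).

p(t) = -6t^3 - 4t^2 - t - 1

Write p(t) = at^3 + bt^2 + ct + d. Substituting each data point gives a linear system:
  64a + 16b + 4c + d = -453
  125a + 25b + 5c + d = -856
  216a + 36b + 6c + d = -1447
  512a + 64b + 8c + d = -3337
Solving the system yields a = -6, b = -4, c = -1, d = -1.
So p(t) = -6t^3 - 4t^2 - t - 1.
Check: p(4) = -453. ✓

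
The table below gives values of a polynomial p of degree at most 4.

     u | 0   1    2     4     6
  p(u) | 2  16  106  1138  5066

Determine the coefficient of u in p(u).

Write p(u) = au^4 + bu^3 + cu^2 + du + e. Substituting each data point gives a linear system:
  e = 2
  a + b + c + d + e = 16
  16a + 8b + 4c + 2d + e = 106
  256a + 64b + 16c + 4d + e = 1138
  1296a + 216b + 36c + 6d + e = 5066
Solving the system yields a = 3, b = 5, c = 2, d = 4, e = 2.
So p(u) = 3u⁴ + 5u³ + 2u² + 4u + 2.
The coefficient of u is 4.

4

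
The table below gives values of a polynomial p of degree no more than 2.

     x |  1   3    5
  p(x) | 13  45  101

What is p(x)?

Using the Lagrange interpolation formula with nodes 1, 3, 5:
  L_0(x) = (x - 3)(x - 5) / 8
  L_1(x) = (x - 1)(x - 5) / -4
  L_2(x) = (x - 1)(x - 3) / 8
Then p(x) = 13·L_0(x) + 45·L_1(x) + 101·L_2(x).
Expanding and collecting terms gives p(x) = 3x² + 4x + 6.
Check: p(3) = 45. ✓

p(x) = 3x^2 + 4x + 6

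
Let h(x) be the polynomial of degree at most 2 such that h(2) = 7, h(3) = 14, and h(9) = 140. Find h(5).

Using the Lagrange interpolation formula with nodes 2, 3, 9:
  L_0(x) = (x - 3)(x - 9) / 7
  L_1(x) = (x - 2)(x - 9) / -6
  L_2(x) = (x - 2)(x - 3) / 42
Then h(x) = 7·L_0(x) + 14·L_1(x) + 140·L_2(x).
Expanding and collecting terms gives h(x) = 2x^2 - 3x + 5.
Evaluating at x = 5: h(5) = 40.

40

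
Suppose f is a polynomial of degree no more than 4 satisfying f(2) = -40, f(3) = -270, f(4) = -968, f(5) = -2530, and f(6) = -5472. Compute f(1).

-2

Using the Lagrange interpolation formula with nodes 2, 3, 4, 5, 6:
  L_0(s) = (s - 3)(s - 4)(s - 5)(s - 6) / 24
  L_1(s) = (s - 2)(s - 4)(s - 5)(s - 6) / -6
  L_2(s) = (s - 2)(s - 3)(s - 5)(s - 6) / 4
  L_3(s) = (s - 2)(s - 3)(s - 4)(s - 6) / -6
  L_4(s) = (s - 2)(s - 3)(s - 4)(s - 5) / 24
Then f(s) = -40·L_0(s) - 270·L_1(s) - 968·L_2(s) - 2530·L_3(s) - 5472·L_4(s).
Expanding and collecting terms gives f(s) = -5s^4 + 4s^3 + 5s^2 - 6s.
Evaluating at s = 1: f(1) = -2.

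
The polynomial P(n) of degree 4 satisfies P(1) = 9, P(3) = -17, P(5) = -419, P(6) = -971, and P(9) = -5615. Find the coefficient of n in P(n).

6

Write P(n) = an^4 + bn^3 + cn^2 + dn + e. Substituting each data point gives a linear system:
  a + b + c + d + e = 9
  81a + 27b + 9c + 3d + e = -17
  625a + 125b + 25c + 5d + e = -419
  1296a + 216b + 36c + 6d + e = -971
  6561a + 729b + 81c + 9d + e = -5615
Solving the system yields a = -1, b = 1, c = 2, d = 6, e = 1.
So P(n) = -n^4 + n^3 + 2n^2 + 6n + 1.
The coefficient of n is 6.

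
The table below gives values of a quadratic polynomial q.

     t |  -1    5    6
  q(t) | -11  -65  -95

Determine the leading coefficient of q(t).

Write q(t) = at^2 + bt + c. Substituting each data point gives a linear system:
  a - b + c = -11
  25a + 5b + c = -65
  36a + 6b + c = -95
Solving the system yields a = -3, b = 3, c = -5.
So q(t) = -3t² + 3t - 5.
The leading coefficient is -3.

-3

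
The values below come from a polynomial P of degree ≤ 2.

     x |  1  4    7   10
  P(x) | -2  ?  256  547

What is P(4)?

On equispaced nodes a degree-2 polynomial has vanishing third forward difference, so
  - P(1) + 3·P(4) - 3·P(7) + P(10) = 0.
Substituting the known values and solving for P(4):
  3·P(4) = 219
  P(4) = 73.

73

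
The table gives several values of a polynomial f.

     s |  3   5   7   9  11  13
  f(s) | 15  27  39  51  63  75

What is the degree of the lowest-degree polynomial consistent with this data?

1

Forward differences of the values at s = 3, 5, 7, 9, 11, 13:
  f  : 15  27  39  51  63  75
  Δ  : 12  12  12  12  12
  Δ^2: 0  0  0  0
  Δ^3: 0  0  0
  Δ^4: 0  0
  Δ^5: 0
The first differences are constant (12) and nonzero, while all higher differences vanish, so the minimal degree is 1.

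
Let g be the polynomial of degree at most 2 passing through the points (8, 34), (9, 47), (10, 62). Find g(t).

Write g(t) = at^2 + bt + c. Substituting each data point gives a linear system:
  64a + 8b + c = 34
  81a + 9b + c = 47
  100a + 10b + c = 62
Solving the system yields a = 1, b = -4, c = 2.
So g(t) = t^2 - 4t + 2.
Check: g(10) = 62. ✓

g(t) = t^2 - 4t + 2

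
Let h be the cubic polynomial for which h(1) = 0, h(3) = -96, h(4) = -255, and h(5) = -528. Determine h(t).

Using the Lagrange interpolation formula with nodes 1, 3, 4, 5:
  L_0(t) = (t - 3)(t - 4)(t - 5) / -24
  L_1(t) = (t - 1)(t - 4)(t - 5) / 4
  L_2(t) = (t - 1)(t - 3)(t - 5) / -3
  L_3(t) = (t - 1)(t - 3)(t - 4) / 8
Then h(t) = 0·L_0(t) - 96·L_1(t) - 255·L_2(t) - 528·L_3(t).
Expanding and collecting terms gives h(t) = -5t³ + 3t² + 5t - 3.
Check: h(4) = -255. ✓

h(t) = -5t^3 + 3t^2 + 5t - 3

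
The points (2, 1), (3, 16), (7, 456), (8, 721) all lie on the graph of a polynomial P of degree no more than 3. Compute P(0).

Using the Lagrange interpolation formula with nodes 2, 3, 7, 8:
  L_0(s) = (s - 3)(s - 7)(s - 8) / -30
  L_1(s) = (s - 2)(s - 7)(s - 8) / 20
  L_2(s) = (s - 2)(s - 3)(s - 8) / -20
  L_3(s) = (s - 2)(s - 3)(s - 7) / 30
Then P(s) = 1·L_0(s) + 16·L_1(s) + 456·L_2(s) + 721·L_3(s).
Expanding and collecting terms gives P(s) = 2s³ - 5s² + 2s + 1.
Evaluating at s = 0: P(0) = 1.

1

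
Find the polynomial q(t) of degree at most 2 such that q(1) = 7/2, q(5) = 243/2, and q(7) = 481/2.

Using the Lagrange interpolation formula with nodes 1, 5, 7:
  L_0(t) = (t - 5)(t - 7) / 24
  L_1(t) = (t - 1)(t - 7) / -8
  L_2(t) = (t - 1)(t - 5) / 12
Then q(t) = 7/2·L_0(t) + 243/2·L_1(t) + 481/2·L_2(t).
Expanding and collecting terms gives q(t) = 5t² - (1/2)t - 1.
Check: q(5) = 243/2. ✓

q(t) = 5t^2 - (1/2)t - 1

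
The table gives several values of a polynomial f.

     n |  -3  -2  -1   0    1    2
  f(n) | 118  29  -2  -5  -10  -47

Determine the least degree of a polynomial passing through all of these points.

3

Forward differences of the values at n = -3, -2, -1, 0, 1, 2:
  f  : 118  29  -2  -5  -10  -47
  Δ  : -89  -31  -3  -5  -37
  Δ^2: 58  28  -2  -32
  Δ^3: -30  -30  -30
  Δ^4: 0  0
  Δ^5: 0
The third differences are constant (-30) and nonzero, while all higher differences vanish, so the minimal degree is 3.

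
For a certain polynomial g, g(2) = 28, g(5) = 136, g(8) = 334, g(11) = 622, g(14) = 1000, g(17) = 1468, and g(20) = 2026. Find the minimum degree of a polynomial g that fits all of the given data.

2

Forward differences of the values at n = 2, 5, 8, 11, 14, 17, 20:
  g  : 28  136  334  622  1000  1468  2026
  Δ  : 108  198  288  378  468  558
  Δ^2: 90  90  90  90  90
  Δ^3: 0  0  0  0
  Δ^4: 0  0  0
  Δ^5: 0  0
  Δ^6: 0
The second differences are constant (90) and nonzero, while all higher differences vanish, so the minimal degree is 2.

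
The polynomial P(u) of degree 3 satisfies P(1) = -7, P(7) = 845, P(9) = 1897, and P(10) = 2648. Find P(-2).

Write P(u) = au^3 + bu^2 + cu + d. Substituting each data point gives a linear system:
  a + b + c + d = -7
  343a + 49b + 7c + d = 845
  729a + 81b + 9c + d = 1897
  1000a + 100b + 10c + d = 2648
Solving the system yields a = 3, b = -3, c = -5, d = -2.
So P(u) = 3u^3 - 3u^2 - 5u - 2.
Then P(-2) = -28.

-28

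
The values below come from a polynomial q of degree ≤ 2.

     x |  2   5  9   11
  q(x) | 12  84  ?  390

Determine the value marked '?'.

The 3 known points determine the degree-2 polynomial uniquely.
Write q(x) = ax^2 + bx + c. Substituting each data point gives a linear system:
  4a + 2b + c = 12
  25a + 5b + c = 84
  121a + 11b + c = 390
Solving the system yields a = 3, b = 3, c = -6.
So q(x) = 3x² + 3x - 6.
Then q(9) = 264.

264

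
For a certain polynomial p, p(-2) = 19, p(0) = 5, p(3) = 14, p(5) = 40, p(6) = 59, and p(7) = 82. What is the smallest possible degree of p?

Divided differences on the nodes -2, 0, 3, 5, 6, 7:
  order 0: 19  5  14  40  59  82
  order 1: -7  3  13  19  23
  order 2: 2  2  2  2
  order 3: 0  0  0
  order 4: 0  0
  order 5: 0
The order-2 divided differences are all 2 (nonzero) and every higher order vanishes, so the data lies on a polynomial of degree exactly 2.

2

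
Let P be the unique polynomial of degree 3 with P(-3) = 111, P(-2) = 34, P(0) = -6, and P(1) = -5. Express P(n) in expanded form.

Write P(n) = an^3 + bn^2 + cn + d. Substituting each data point gives a linear system:
  -27a + 9b - 3c + d = 111
  -8a + 4b - 2c + d = 34
  d = -6
  a + b + c + d = -5
Solving the system yields a = -3, b = 4, c = 0, d = -6.
So P(n) = -3n³ + 4n² - 6.
Check: P(1) = -5. ✓

P(n) = -3n^3 + 4n^2 - 6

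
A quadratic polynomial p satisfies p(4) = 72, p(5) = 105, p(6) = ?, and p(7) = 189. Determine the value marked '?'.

144

On equispaced nodes a degree-2 polynomial has vanishing third forward difference, so
  - p(4) + 3·p(5) - 3·p(6) + p(7) = 0.
Substituting the known values and solving for p(6):
  -3·p(6) = -432
  p(6) = 144.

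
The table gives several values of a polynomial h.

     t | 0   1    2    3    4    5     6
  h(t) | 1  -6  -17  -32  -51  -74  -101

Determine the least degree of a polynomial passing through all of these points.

Forward differences of the values at t = 0, 1, 2, 3, 4, 5, 6:
  h  : 1  -6  -17  -32  -51  -74  -101
  Δ  : -7  -11  -15  -19  -23  -27
  Δ^2: -4  -4  -4  -4  -4
  Δ^3: 0  0  0  0
  Δ^4: 0  0  0
  Δ^5: 0  0
  Δ^6: 0
The second differences are constant (-4) and nonzero, while all higher differences vanish, so the minimal degree is 2.

2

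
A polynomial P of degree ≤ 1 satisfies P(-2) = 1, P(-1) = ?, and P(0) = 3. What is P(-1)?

The 2 known points determine the degree-1 polynomial uniquely.
Write P(x) = ax + b. Substituting each data point gives a linear system:
  -2a + b = 1
  b = 3
Solving the system yields a = 1, b = 3.
So P(x) = x + 3.
Then P(-1) = 2.

2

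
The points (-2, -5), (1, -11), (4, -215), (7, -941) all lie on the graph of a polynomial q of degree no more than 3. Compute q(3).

-105

Using the Lagrange interpolation formula with nodes -2, 1, 4, 7:
  L_0(t) = (t - 1)(t - 4)(t - 7) / -162
  L_1(t) = (t + 2)(t - 4)(t - 7) / 54
  L_2(t) = (t + 2)(t - 1)(t - 7) / -54
  L_3(t) = (t + 2)(t - 1)(t - 4) / 162
Then q(t) = -5·L_0(t) - 11·L_1(t) - 215·L_2(t) - 941·L_3(t).
Expanding and collecting terms gives q(t) = -2t^3 - 5t^2 - t - 3.
Evaluating at t = 3: q(3) = -105.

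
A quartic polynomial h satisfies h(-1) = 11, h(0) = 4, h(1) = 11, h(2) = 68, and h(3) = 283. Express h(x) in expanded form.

h(x) = 3x^4 + 4x^2 + 4

Using the Lagrange interpolation formula with nodes -1, 0, 1, 2, 3:
  L_0(x) = x(x - 1)(x - 2)(x - 3) / 24
  L_1(x) = (x + 1)(x - 1)(x - 2)(x - 3) / -6
  L_2(x) = (x + 1)x(x - 2)(x - 3) / 4
  L_3(x) = (x + 1)x(x - 1)(x - 3) / -6
  L_4(x) = (x + 1)x(x - 1)(x - 2) / 24
Then h(x) = 11·L_0(x) + 4·L_1(x) + 11·L_2(x) + 68·L_3(x) + 283·L_4(x).
Expanding and collecting terms gives h(x) = 3x^4 + 4x^2 + 4.
Check: h(2) = 68. ✓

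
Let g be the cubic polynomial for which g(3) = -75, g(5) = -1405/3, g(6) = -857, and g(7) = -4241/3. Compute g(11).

Using the Lagrange interpolation formula with nodes 3, 5, 6, 7:
  L_0(s) = (s - 5)(s - 6)(s - 7) / -24
  L_1(s) = (s - 3)(s - 6)(s - 7) / 4
  L_2(s) = (s - 3)(s - 5)(s - 7) / -3
  L_3(s) = (s - 3)(s - 5)(s - 6) / 8
Then g(s) = -75·L_0(s) - 1405/3·L_1(s) - 857·L_2(s) - 4241/3·L_3(s).
Expanding and collecting terms gives g(s) = -5s^3 + 6s^2 + (1/3)s + 5.
Evaluating at s = 11: g(11) = -17761/3.

-17761/3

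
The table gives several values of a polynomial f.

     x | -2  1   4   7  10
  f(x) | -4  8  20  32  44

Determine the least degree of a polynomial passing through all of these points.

1

Forward differences of the values at x = -2, 1, 4, 7, 10:
  f  : -4  8  20  32  44
  Δ  : 12  12  12  12
  Δ^2: 0  0  0
  Δ^3: 0  0
  Δ^4: 0
The first differences are constant (12) and nonzero, while all higher differences vanish, so the minimal degree is 1.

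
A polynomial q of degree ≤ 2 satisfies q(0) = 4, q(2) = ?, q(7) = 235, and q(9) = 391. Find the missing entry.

20

The 3 known points determine the degree-2 polynomial uniquely.
Write q(s) = as^2 + bs + c. Substituting each data point gives a linear system:
  c = 4
  49a + 7b + c = 235
  81a + 9b + c = 391
Solving the system yields a = 5, b = -2, c = 4.
So q(s) = 5s^2 - 2s + 4.
Then q(2) = 20.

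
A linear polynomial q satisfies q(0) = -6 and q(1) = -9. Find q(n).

q(n) = -3n - 6

Write q(n) = an + b. Substituting each data point gives a linear system:
  b = -6
  a + b = -9
Solving the system yields a = -3, b = -6.
So q(n) = -3n - 6.
Check: q(1) = -9. ✓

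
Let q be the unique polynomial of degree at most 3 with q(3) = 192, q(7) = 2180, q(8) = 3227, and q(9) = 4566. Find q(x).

Write q(x) = ax^3 + bx^2 + cx + d. Substituting each data point gives a linear system:
  27a + 9b + 3c + d = 192
  343a + 49b + 7c + d = 2180
  512a + 64b + 8c + d = 3227
  729a + 81b + 9c + d = 4566
Solving the system yields a = 6, b = 2, c = 3, d = 3.
So q(x) = 6x³ + 2x² + 3x + 3.
Check: q(3) = 192. ✓

q(x) = 6x^3 + 2x^2 + 3x + 3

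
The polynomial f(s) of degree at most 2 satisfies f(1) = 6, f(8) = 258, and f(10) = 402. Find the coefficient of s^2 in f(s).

Write f(s) = as^2 + bs + c. Substituting each data point gives a linear system:
  a + b + c = 6
  64a + 8b + c = 258
  100a + 10b + c = 402
Solving the system yields a = 4, b = 0, c = 2.
So f(s) = 4s^2 + 2.
The leading coefficient is 4.

4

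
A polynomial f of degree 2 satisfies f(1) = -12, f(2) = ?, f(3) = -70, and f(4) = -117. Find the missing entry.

The 3 known points determine the degree-2 polynomial uniquely.
Write f(t) = at^2 + bt + c. Substituting each data point gives a linear system:
  a + b + c = -12
  9a + 3b + c = -70
  16a + 4b + c = -117
Solving the system yields a = -6, b = -5, c = -1.
So f(t) = -6t² - 5t - 1.
Then f(2) = -35.

-35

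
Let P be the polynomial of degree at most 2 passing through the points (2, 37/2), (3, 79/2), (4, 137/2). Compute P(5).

211/2

Write P(u) = au^2 + bu + c. Substituting each data point gives a linear system:
  4a + 2b + c = 37/2
  9a + 3b + c = 79/2
  16a + 4b + c = 137/2
Solving the system yields a = 4, b = 1, c = 1/2.
So P(u) = 4u^2 + u + 1/2.
Then P(5) = 211/2.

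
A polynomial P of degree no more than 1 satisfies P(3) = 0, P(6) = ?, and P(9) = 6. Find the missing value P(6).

3

The 2 known points determine the degree-1 polynomial uniquely.
Write P(x) = ax + b. Substituting each data point gives a linear system:
  3a + b = 0
  9a + b = 6
Solving the system yields a = 1, b = -3.
So P(x) = x - 3.
Then P(6) = 3.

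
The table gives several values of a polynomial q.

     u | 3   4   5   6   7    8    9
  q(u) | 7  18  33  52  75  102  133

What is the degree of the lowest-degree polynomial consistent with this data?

Forward differences of the values at u = 3, 4, 5, 6, 7, 8, 9:
  q  : 7  18  33  52  75  102  133
  Δ  : 11  15  19  23  27  31
  Δ^2: 4  4  4  4  4
  Δ^3: 0  0  0  0
  Δ^4: 0  0  0
  Δ^5: 0  0
  Δ^6: 0
The second differences are constant (4) and nonzero, while all higher differences vanish, so the minimal degree is 2.

2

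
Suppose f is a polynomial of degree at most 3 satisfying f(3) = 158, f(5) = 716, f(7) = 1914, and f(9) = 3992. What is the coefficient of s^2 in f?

5

Write f(s) = as^3 + bs^2 + cs + d. Substituting each data point gives a linear system:
  27a + 9b + 3c + d = 158
  125a + 25b + 5c + d = 716
  343a + 49b + 7c + d = 1914
  729a + 81b + 9c + d = 3992
Solving the system yields a = 5, b = 5, c = -6, d = -4.
So f(s) = 5s^3 + 5s^2 - 6s - 4.
The coefficient of s^2 is 5.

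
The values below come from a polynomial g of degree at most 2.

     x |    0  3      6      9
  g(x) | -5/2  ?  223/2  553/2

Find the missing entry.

The 3 known points determine the degree-2 polynomial uniquely.
Write g(x) = ax^2 + bx + c. Substituting each data point gives a linear system:
  c = -5/2
  36a + 6b + c = 223/2
  81a + 9b + c = 553/2
Solving the system yields a = 4, b = -5, c = -5/2.
So g(x) = 4x² - 5x - 5/2.
Then g(3) = 37/2.

37/2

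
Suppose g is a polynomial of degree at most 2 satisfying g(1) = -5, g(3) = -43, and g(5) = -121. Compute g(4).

-77

Write g(u) = au^2 + bu + c. Substituting each data point gives a linear system:
  a + b + c = -5
  9a + 3b + c = -43
  25a + 5b + c = -121
Solving the system yields a = -5, b = 1, c = -1.
So g(u) = -5u² + u - 1.
Then g(4) = -77.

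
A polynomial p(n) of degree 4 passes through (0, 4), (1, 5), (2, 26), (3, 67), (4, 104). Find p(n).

Write p(n) = an^4 + bn^3 + cn^2 + dn + e. Substituting each data point gives a linear system:
  e = 4
  a + b + c + d + e = 5
  16a + 8b + 4c + 2d + e = 26
  81a + 27b + 9c + 3d + e = 67
  256a + 64b + 16c + 4d + e = 104
Solving the system yields a = -1, b = 6, c = -1, d = -3, e = 4.
So p(n) = -n^4 + 6n^3 - n^2 - 3n + 4.
Check: p(1) = 5. ✓

p(n) = -n^4 + 6n^3 - n^2 - 3n + 4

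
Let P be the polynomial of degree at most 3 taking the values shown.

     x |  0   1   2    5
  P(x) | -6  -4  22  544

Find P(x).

Write P(x) = ax^3 + bx^2 + cx + d. Substituting each data point gives a linear system:
  d = -6
  a + b + c + d = -4
  8a + 4b + 2c + d = 22
  125a + 25b + 5c + d = 544
Solving the system yields a = 5, b = -3, c = 0, d = -6.
So P(x) = 5x^3 - 3x^2 - 6.
Check: P(5) = 544. ✓

P(x) = 5x^3 - 3x^2 - 6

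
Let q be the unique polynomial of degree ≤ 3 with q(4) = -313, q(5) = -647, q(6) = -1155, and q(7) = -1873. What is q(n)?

Write q(n) = an^3 + bn^2 + cn + d. Substituting each data point gives a linear system:
  64a + 16b + 4c + d = -313
  125a + 25b + 5c + d = -647
  216a + 36b + 6c + d = -1155
  343a + 49b + 7c + d = -1873
Solving the system yields a = -6, b = 3, c = 5, d = 3.
So q(n) = -6n^3 + 3n^2 + 5n + 3.
Check: q(4) = -313. ✓

q(n) = -6n^3 + 3n^2 + 5n + 3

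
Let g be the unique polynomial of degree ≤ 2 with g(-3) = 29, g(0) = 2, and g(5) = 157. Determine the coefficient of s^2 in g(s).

5

Write g(s) = as^2 + bs + c. Substituting each data point gives a linear system:
  9a - 3b + c = 29
  c = 2
  25a + 5b + c = 157
Solving the system yields a = 5, b = 6, c = 2.
So g(s) = 5s^2 + 6s + 2.
The leading coefficient is 5.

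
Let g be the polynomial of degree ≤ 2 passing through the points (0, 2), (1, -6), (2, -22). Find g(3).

-46

Write g(x) = ax^2 + bx + c. Substituting each data point gives a linear system:
  c = 2
  a + b + c = -6
  4a + 2b + c = -22
Solving the system yields a = -4, b = -4, c = 2.
So g(x) = -4x^2 - 4x + 2.
Then g(3) = -46.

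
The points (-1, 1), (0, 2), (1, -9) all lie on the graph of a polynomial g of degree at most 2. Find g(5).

Using the Lagrange interpolation formula with nodes -1, 0, 1:
  L_0(x) = x(x - 1) / 2
  L_1(x) = (x + 1)(x - 1) / -1
  L_2(x) = (x + 1)x / 2
Then g(x) = 1·L_0(x) + 2·L_1(x) - 9·L_2(x).
Expanding and collecting terms gives g(x) = -6x^2 - 5x + 2.
Evaluating at x = 5: g(5) = -173.

-173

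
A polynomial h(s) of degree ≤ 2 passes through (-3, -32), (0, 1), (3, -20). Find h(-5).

Using the Lagrange interpolation formula with nodes -3, 0, 3:
  L_0(s) = s(s - 3) / 18
  L_1(s) = (s + 3)(s - 3) / -9
  L_2(s) = (s + 3)s / 18
Then h(s) = -32·L_0(s) + 1·L_1(s) - 20·L_2(s).
Expanding and collecting terms gives h(s) = -3s² + 2s + 1.
Evaluating at s = -5: h(-5) = -84.

-84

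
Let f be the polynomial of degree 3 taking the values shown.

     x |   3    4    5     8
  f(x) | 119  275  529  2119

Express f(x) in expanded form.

Using the Lagrange interpolation formula with nodes 3, 4, 5, 8:
  L_0(x) = (x - 4)(x - 5)(x - 8) / -10
  L_1(x) = (x - 3)(x - 5)(x - 8) / 4
  L_2(x) = (x - 3)(x - 4)(x - 8) / -6
  L_3(x) = (x - 3)(x - 4)(x - 5) / 60
Then f(x) = 119·L_0(x) + 275·L_1(x) + 529·L_2(x) + 2119·L_3(x).
Expanding and collecting terms gives f(x) = 4x^3 + x^2 + x - 1.
Check: f(8) = 2119. ✓

f(x) = 4x^3 + x^2 + x - 1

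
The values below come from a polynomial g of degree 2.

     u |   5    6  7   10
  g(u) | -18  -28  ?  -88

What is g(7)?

The 3 known points determine the degree-2 polynomial uniquely.
Write g(u) = au^2 + bu + c. Substituting each data point gives a linear system:
  25a + 5b + c = -18
  36a + 6b + c = -28
  100a + 10b + c = -88
Solving the system yields a = -1, b = 1, c = 2.
So g(u) = -u^2 + u + 2.
Then g(7) = -40.

-40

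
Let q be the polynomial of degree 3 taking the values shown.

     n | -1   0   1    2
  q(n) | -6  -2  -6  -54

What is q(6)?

Write q(n) = an^3 + bn^2 + cn + d. Substituting each data point gives a linear system:
  -a + b - c + d = -6
  d = -2
  a + b + c + d = -6
  8a + 4b + 2c + d = -54
Solving the system yields a = -6, b = -4, c = 6, d = -2.
So q(n) = -6n^3 - 4n^2 + 6n - 2.
Then q(6) = -1406.

-1406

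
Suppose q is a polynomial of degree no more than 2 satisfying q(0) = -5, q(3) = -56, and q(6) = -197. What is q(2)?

-29

Write q(t) = at^2 + bt + c. Substituting each data point gives a linear system:
  c = -5
  9a + 3b + c = -56
  36a + 6b + c = -197
Solving the system yields a = -5, b = -2, c = -5.
So q(t) = -5t^2 - 2t - 5.
Then q(2) = -29.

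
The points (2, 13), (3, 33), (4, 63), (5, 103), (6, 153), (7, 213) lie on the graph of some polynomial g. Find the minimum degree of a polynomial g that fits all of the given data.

2

Forward differences of the values at x = 2, 3, 4, 5, 6, 7:
  g  : 13  33  63  103  153  213
  Δ  : 20  30  40  50  60
  Δ^2: 10  10  10  10
  Δ^3: 0  0  0
  Δ^4: 0  0
  Δ^5: 0
The second differences are constant (10) and nonzero, while all higher differences vanish, so the minimal degree is 2.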